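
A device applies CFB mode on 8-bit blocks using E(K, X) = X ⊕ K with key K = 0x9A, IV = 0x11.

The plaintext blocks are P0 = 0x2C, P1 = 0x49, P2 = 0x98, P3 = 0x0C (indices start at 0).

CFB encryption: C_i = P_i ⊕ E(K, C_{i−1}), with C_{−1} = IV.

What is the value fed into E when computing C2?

C0: E(K, 0x11) = 0x8B; 0x2C ⊕ 0x8B = 0xA7.
C1: E(K, 0xA7) = 0x3D; 0x49 ⊕ 0x3D = 0x74.
C2: E(K, 0x74) = 0xEE; 0x98 ⊕ 0xEE = 0x76.
So the input to E for block 2 is 0x74.

0x74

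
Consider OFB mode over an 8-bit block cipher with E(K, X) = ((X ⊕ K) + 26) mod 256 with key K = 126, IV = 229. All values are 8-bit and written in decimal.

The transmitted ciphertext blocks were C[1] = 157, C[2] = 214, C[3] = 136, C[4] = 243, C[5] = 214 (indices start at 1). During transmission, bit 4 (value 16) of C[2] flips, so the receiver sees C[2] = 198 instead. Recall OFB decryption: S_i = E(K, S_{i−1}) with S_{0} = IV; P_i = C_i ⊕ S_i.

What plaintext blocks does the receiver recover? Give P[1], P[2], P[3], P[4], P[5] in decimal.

P[1] = 40, P[2] = 35, P[3] = 61, P[4] = 22, P[5] = 99

Only C[2] changed, to 198. In OFB, a change in C_i flips the same bit in P_i only; the keystream is unaffected. Decrypting the received ciphertext:
P[1]: S = E(K, 229) = 181; 157 ⊕ 181 = 40.
P[2]: S = E(K, 181) = 229; 198 ⊕ 229 = 35.
P[3]: S = E(K, 229) = 181; 136 ⊕ 181 = 61.
P[4]: S = E(K, 181) = 229; 243 ⊕ 229 = 22.
P[5]: S = E(K, 229) = 181; 214 ⊕ 181 = 99.
Blocks that differ from the original plaintext: P[2].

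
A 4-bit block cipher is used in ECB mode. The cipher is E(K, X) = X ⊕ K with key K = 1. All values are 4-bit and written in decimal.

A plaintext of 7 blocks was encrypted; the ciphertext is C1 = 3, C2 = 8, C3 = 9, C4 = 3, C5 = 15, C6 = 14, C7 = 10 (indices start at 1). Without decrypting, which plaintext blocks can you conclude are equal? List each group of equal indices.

ECB encrypts each block independently with the same key, so equal ciphertext blocks imply equal plaintext blocks.
C1 = C4 = 3, so P1 = P4.

P1 = P4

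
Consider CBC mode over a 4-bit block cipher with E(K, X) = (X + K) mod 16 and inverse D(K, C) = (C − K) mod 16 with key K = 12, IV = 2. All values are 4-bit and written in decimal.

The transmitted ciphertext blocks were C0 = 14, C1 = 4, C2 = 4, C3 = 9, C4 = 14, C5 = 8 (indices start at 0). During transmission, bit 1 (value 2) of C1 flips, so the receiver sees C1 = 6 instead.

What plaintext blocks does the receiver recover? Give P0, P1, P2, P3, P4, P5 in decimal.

P0 = 0, P1 = 4, P2 = 14, P3 = 9, P4 = 11, P5 = 2

CBC decryption: P_i = D(K, C_i) ⊕ C_{i−1}, with C_{−1} = IV.
Only C1 changed, to 6. In CBC, a change in C_i garbles P_i and flips the same bit in P_{i+1}. Decrypting the received ciphertext:
P0: D(K, 14) = 2; 2 ⊕ 2 = 0.
P1: D(K, 6) = 10; 10 ⊕ 14 = 4.
P2: D(K, 4) = 8; 8 ⊕ 6 = 14.
P3: D(K, 9) = 13; 13 ⊕ 4 = 9.
P4: D(K, 14) = 2; 2 ⊕ 9 = 11.
P5: D(K, 8) = 12; 12 ⊕ 14 = 2.
Blocks that differ from the original plaintext: P1, P2.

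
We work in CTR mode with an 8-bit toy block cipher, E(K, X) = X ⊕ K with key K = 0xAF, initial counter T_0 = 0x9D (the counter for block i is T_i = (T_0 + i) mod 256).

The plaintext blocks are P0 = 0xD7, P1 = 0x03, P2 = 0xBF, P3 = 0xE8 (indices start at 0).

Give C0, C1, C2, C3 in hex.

C0 = 0xE5, C1 = 0x32, C2 = 0x8F, C3 = 0xE7

CTR encryption: S_i = E(K, T_i) where T_i is the counter for block i; C_i = P_i ⊕ S_i.
C0: T = 0x9D, S = E(K, T) = 0x32; 0xD7 ⊕ 0x32 = 0xE5.
C1: T = 0x9E, S = E(K, T) = 0x31; 0x03 ⊕ 0x31 = 0x32.
C2: T = 0x9F, S = E(K, T) = 0x30; 0xBF ⊕ 0x30 = 0x8F.
C3: T = 0xA0, S = E(K, T) = 0x0F; 0xE8 ⊕ 0x0F = 0xE7.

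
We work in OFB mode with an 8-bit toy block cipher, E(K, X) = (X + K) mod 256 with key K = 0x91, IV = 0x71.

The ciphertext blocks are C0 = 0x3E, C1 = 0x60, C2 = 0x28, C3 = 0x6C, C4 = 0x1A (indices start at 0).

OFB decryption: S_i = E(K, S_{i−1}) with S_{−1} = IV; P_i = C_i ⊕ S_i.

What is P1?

P1 = 0xF3

P0: S = E(K, 0x71) = 0x02; 0x3E ⊕ 0x02 = 0x3C.
P1: S = E(K, 0x02) = 0x93; 0x60 ⊕ 0x93 = 0xF3.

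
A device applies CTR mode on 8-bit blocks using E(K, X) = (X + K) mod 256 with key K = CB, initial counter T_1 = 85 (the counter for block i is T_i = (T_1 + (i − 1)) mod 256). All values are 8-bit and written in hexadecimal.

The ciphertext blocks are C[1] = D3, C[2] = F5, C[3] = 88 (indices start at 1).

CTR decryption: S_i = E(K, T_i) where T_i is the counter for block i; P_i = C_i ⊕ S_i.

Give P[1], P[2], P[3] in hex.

P[1] = 83, P[2] = A4, P[3] = DA

P[1]: T = 85, S = E(K, T) = 50; D3 ⊕ 50 = 83.
P[2]: T = 86, S = E(K, T) = 51; F5 ⊕ 51 = A4.
P[3]: T = 87, S = E(K, T) = 52; 88 ⊕ 52 = DA.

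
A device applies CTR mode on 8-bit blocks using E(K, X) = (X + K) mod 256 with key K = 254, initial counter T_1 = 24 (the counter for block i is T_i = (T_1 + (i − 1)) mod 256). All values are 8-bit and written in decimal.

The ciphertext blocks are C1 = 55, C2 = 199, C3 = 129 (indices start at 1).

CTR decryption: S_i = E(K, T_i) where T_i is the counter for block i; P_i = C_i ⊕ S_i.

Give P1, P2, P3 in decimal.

P1 = 33, P2 = 208, P3 = 153

P1: T = 24, S = E(K, T) = 22; 55 ⊕ 22 = 33.
P2: T = 25, S = E(K, T) = 23; 199 ⊕ 23 = 208.
P3: T = 26, S = E(K, T) = 24; 129 ⊕ 24 = 153.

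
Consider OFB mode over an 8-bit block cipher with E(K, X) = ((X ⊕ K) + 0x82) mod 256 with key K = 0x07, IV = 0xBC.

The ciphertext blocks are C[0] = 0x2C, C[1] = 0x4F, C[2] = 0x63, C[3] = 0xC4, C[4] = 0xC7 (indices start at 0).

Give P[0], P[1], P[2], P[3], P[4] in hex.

P[0] = 0x11, P[1] = 0xF3, P[2] = 0x5E, P[3] = 0x78, P[4] = 0xFA

OFB decryption: S_i = E(K, S_{i−1}) with S_{−1} = IV; P_i = C_i ⊕ S_i.
P[0]: S = E(K, 0xBC) = 0x3D; 0x2C ⊕ 0x3D = 0x11.
P[1]: S = E(K, 0x3D) = 0xBC; 0x4F ⊕ 0xBC = 0xF3.
P[2]: S = E(K, 0xBC) = 0x3D; 0x63 ⊕ 0x3D = 0x5E.
P[3]: S = E(K, 0x3D) = 0xBC; 0xC4 ⊕ 0xBC = 0x78.
P[4]: S = E(K, 0xBC) = 0x3D; 0xC7 ⊕ 0x3D = 0xFA.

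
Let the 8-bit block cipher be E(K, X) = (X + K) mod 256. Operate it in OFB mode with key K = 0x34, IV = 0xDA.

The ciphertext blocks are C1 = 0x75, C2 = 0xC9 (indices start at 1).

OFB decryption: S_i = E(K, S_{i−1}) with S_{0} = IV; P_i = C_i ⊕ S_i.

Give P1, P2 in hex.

P1: S = E(K, 0xDA) = 0x0E; 0x75 ⊕ 0x0E = 0x7B.
P2: S = E(K, 0x0E) = 0x42; 0xC9 ⊕ 0x42 = 0x8B.

P1 = 0x7B, P2 = 0x8B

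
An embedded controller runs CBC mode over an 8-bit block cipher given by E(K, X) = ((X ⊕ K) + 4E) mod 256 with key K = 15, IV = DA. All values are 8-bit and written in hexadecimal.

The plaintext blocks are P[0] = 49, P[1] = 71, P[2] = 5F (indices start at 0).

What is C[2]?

C[2] = 02

CBC encryption: C_i = E(K, P_i ⊕ C_{i−1}), with C_{−1} = IV.
C[0]: P[0] ⊕ DA = 93; E(K, 93) = D4.
C[1]: P[1] ⊕ D4 = A5; E(K, A5) = FE.
C[2]: P[2] ⊕ FE = A1; E(K, A1) = 02.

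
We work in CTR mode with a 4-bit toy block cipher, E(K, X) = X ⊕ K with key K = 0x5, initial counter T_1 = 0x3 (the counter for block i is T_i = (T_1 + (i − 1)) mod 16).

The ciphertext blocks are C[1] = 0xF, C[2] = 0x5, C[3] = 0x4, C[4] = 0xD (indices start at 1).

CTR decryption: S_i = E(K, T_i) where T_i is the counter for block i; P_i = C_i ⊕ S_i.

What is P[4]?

P[4]: T = 0x6, S = E(K, T) = 0x3; 0xD ⊕ 0x3 = 0xE.

P[4] = 0xE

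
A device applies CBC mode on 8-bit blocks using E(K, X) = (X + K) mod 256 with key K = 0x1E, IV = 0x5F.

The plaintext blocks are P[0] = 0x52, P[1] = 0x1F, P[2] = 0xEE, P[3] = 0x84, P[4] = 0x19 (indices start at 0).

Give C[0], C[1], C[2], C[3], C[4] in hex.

C[0] = 0x2B, C[1] = 0x52, C[2] = 0xDA, C[3] = 0x7C, C[4] = 0x83

CBC encryption: C_i = E(K, P_i ⊕ C_{i−1}), with C_{−1} = IV.
C[0]: P[0] ⊕ 0x5F = 0x0D; E(K, 0x0D) = 0x2B.
C[1]: P[1] ⊕ 0x2B = 0x34; E(K, 0x34) = 0x52.
C[2]: P[2] ⊕ 0x52 = 0xBC; E(K, 0xBC) = 0xDA.
C[3]: P[3] ⊕ 0xDA = 0x5E; E(K, 0x5E) = 0x7C.
C[4]: P[4] ⊕ 0x7C = 0x65; E(K, 0x65) = 0x83.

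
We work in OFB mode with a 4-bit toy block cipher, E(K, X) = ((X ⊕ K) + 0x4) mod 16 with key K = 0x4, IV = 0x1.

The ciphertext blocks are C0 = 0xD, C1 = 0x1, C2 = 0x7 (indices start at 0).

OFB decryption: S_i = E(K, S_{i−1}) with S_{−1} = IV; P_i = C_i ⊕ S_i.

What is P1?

P0: S = E(K, 0x1) = 0x9; 0xD ⊕ 0x9 = 0x4.
P1: S = E(K, 0x9) = 0x1; 0x1 ⊕ 0x1 = 0x0.

P1 = 0x0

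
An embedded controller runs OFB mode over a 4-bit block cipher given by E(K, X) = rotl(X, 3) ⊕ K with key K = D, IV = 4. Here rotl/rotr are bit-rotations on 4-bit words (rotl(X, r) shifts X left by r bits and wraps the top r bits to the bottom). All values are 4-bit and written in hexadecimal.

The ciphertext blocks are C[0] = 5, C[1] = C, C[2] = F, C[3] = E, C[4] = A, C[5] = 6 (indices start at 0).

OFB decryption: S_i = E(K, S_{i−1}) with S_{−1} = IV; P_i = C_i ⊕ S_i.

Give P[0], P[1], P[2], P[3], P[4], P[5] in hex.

P[0]: S = E(K, 4) = F; 5 ⊕ F = A.
P[1]: S = E(K, F) = 2; C ⊕ 2 = E.
P[2]: S = E(K, 2) = C; F ⊕ C = 3.
P[3]: S = E(K, C) = B; E ⊕ B = 5.
P[4]: S = E(K, B) = 0; A ⊕ 0 = A.
P[5]: S = E(K, 0) = D; 6 ⊕ D = B.

P[0] = A, P[1] = E, P[2] = 3, P[3] = 5, P[4] = A, P[5] = B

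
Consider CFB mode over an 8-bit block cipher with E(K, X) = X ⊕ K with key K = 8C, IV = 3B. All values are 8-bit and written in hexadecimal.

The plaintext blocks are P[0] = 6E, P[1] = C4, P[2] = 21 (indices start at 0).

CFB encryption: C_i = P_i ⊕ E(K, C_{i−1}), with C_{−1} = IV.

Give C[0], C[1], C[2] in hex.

C[0]: E(K, 3B) = B7; 6E ⊕ B7 = D9.
C[1]: E(K, D9) = 55; C4 ⊕ 55 = 91.
C[2]: E(K, 91) = 1D; 21 ⊕ 1D = 3C.

C[0] = D9, C[1] = 91, C[2] = 3C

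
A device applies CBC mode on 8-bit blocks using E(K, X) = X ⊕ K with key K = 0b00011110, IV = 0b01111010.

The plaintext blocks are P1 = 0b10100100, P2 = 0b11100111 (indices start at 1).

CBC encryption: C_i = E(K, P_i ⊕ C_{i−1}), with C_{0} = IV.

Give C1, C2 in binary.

C1 = 0b11000000, C2 = 0b00111001

C1: P1 ⊕ 0b01111010 = 0b11011110; E(K, 0b11011110) = 0b11000000.
C2: P2 ⊕ 0b11000000 = 0b00100111; E(K, 0b00100111) = 0b00111001.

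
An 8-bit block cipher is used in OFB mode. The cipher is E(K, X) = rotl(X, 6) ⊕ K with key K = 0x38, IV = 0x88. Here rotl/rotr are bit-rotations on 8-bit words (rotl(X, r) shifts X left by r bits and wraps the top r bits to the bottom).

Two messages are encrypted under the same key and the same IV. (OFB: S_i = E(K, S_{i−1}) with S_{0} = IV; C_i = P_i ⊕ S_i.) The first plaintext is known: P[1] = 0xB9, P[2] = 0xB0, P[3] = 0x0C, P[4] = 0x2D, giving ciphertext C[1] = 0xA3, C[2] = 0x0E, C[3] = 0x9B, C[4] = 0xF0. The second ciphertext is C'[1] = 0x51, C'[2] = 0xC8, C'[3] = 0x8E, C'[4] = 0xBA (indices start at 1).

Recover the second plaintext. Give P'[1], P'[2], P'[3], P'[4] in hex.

In OFB with a reused IV, both messages share the same keystream S_i, so C_i ⊕ C'_i = P_i ⊕ P'_i and thus P'_i = P_i ⊕ C_i ⊕ C'_i.
P'[1]: 0xB9 ⊕ 0xA3 ⊕ 0x51 = 0x4B.
P'[2]: 0xB0 ⊕ 0x0E ⊕ 0xC8 = 0x76.
P'[3]: 0x0C ⊕ 0x9B ⊕ 0x8E = 0x19.
P'[4]: 0x2D ⊕ 0xF0 ⊕ 0xBA = 0x67.

P'[1] = 0x4B, P'[2] = 0x76, P'[3] = 0x19, P'[4] = 0x67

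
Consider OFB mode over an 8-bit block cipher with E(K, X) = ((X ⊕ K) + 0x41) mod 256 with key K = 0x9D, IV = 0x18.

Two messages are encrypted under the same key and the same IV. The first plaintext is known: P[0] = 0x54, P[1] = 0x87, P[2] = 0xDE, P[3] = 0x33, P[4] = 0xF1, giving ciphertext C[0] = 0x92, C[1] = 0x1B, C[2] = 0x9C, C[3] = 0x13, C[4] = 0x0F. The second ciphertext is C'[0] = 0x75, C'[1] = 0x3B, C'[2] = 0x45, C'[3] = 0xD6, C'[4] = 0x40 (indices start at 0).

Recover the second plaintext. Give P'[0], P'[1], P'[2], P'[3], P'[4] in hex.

P'[0] = 0xB3, P'[1] = 0xA7, P'[2] = 0x07, P'[3] = 0xF6, P'[4] = 0xBE

In OFB with a reused IV, both messages share the same keystream S_i, so C_i ⊕ C'_i = P_i ⊕ P'_i and thus P'_i = P_i ⊕ C_i ⊕ C'_i.
P'[0]: 0x54 ⊕ 0x92 ⊕ 0x75 = 0xB3.
P'[1]: 0x87 ⊕ 0x1B ⊕ 0x3B = 0xA7.
P'[2]: 0xDE ⊕ 0x9C ⊕ 0x45 = 0x07.
P'[3]: 0x33 ⊕ 0x13 ⊕ 0xD6 = 0xF6.
P'[4]: 0xF1 ⊕ 0x0F ⊕ 0x40 = 0xBE.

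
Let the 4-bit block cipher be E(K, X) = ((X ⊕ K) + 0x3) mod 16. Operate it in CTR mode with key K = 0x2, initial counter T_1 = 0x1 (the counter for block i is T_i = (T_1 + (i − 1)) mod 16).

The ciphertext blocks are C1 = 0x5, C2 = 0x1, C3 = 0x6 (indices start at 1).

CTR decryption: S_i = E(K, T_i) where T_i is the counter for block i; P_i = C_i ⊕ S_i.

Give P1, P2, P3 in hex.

P1: T = 0x1, S = E(K, T) = 0x6; 0x5 ⊕ 0x6 = 0x3.
P2: T = 0x2, S = E(K, T) = 0x3; 0x1 ⊕ 0x3 = 0x2.
P3: T = 0x3, S = E(K, T) = 0x4; 0x6 ⊕ 0x4 = 0x2.

P1 = 0x3, P2 = 0x2, P3 = 0x2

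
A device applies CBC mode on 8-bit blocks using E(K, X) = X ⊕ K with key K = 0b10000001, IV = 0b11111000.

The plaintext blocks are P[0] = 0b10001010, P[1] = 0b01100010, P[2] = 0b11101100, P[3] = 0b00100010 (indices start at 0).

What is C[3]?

C[3] = 0b11011110

CBC encryption: C_i = E(K, P_i ⊕ C_{i−1}), with C_{−1} = IV.
C[0]: P[0] ⊕ 0b11111000 = 0b01110010; E(K, 0b01110010) = 0b11110011.
C[1]: P[1] ⊕ 0b11110011 = 0b10010001; E(K, 0b10010001) = 0b00010000.
C[2]: P[2] ⊕ 0b00010000 = 0b11111100; E(K, 0b11111100) = 0b01111101.
C[3]: P[3] ⊕ 0b01111101 = 0b01011111; E(K, 0b01011111) = 0b11011110.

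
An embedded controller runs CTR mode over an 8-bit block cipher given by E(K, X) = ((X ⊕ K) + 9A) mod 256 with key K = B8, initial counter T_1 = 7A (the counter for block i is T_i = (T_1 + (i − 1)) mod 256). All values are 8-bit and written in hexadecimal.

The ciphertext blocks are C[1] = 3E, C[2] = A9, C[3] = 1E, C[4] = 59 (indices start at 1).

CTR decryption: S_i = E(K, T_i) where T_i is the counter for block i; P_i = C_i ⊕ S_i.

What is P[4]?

P[4]: T = 7D, S = E(K, T) = 5F; 59 ⊕ 5F = 06.

P[4] = 06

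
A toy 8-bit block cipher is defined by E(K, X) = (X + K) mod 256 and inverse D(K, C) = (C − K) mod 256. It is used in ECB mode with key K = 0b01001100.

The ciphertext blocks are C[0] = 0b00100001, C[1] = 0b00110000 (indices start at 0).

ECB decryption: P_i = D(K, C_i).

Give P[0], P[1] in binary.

P[0] = 0b11010101, P[1] = 0b11100100

P[0]: D(K, 0b00100001) = 0b11010101.
P[1]: D(K, 0b00110000) = 0b11100100.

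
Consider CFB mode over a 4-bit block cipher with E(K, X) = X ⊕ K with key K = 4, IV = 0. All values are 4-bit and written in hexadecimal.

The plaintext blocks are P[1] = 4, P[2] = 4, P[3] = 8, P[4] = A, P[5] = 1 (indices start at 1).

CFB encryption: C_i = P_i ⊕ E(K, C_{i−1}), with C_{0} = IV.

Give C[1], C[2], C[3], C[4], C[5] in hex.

C[1] = 0, C[2] = 0, C[3] = C, C[4] = 2, C[5] = 7

C[1]: E(K, 0) = 4; 4 ⊕ 4 = 0.
C[2]: E(K, 0) = 4; 4 ⊕ 4 = 0.
C[3]: E(K, 0) = 4; 8 ⊕ 4 = C.
C[4]: E(K, C) = 8; A ⊕ 8 = 2.
C[5]: E(K, 2) = 6; 1 ⊕ 6 = 7.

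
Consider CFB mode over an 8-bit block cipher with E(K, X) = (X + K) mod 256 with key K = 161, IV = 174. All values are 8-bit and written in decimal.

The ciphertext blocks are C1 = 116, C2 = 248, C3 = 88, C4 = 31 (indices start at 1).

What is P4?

CFB decryption: P_i = C_i ⊕ E(K, C_{i−1}), with C_{0} = IV.
P4: E(K, 88) = 249; 31 ⊕ 249 = 230.

P4 = 230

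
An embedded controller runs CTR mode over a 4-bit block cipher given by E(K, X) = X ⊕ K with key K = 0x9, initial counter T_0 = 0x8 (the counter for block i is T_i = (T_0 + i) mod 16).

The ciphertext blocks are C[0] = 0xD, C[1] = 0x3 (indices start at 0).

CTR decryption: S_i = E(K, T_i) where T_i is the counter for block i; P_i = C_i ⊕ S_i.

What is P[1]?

P[1] = 0x3

P[1]: T = 0x9, S = E(K, T) = 0x0; 0x3 ⊕ 0x0 = 0x3.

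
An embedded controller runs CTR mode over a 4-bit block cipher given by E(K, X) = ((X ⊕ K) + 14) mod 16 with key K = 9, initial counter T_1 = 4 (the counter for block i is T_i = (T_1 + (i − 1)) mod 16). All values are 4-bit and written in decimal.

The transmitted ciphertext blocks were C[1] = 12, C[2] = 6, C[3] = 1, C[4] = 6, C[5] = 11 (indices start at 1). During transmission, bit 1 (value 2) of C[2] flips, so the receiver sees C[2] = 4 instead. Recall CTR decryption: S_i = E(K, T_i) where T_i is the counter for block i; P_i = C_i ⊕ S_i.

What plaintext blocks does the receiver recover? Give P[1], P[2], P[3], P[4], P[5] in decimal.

P[1] = 7, P[2] = 14, P[3] = 12, P[4] = 10, P[5] = 4

Only C[2] changed, to 4. In CTR, a change in C_i flips the same bit in P_i only; the keystream is unaffected. Decrypting the received ciphertext:
P[1]: T = 4, S = E(K, T) = 11; 12 ⊕ 11 = 7.
P[2]: T = 5, S = E(K, T) = 10; 4 ⊕ 10 = 14.
P[3]: T = 6, S = E(K, T) = 13; 1 ⊕ 13 = 12.
P[4]: T = 7, S = E(K, T) = 12; 6 ⊕ 12 = 10.
P[5]: T = 8, S = E(K, T) = 15; 11 ⊕ 15 = 4.
Blocks that differ from the original plaintext: P[2].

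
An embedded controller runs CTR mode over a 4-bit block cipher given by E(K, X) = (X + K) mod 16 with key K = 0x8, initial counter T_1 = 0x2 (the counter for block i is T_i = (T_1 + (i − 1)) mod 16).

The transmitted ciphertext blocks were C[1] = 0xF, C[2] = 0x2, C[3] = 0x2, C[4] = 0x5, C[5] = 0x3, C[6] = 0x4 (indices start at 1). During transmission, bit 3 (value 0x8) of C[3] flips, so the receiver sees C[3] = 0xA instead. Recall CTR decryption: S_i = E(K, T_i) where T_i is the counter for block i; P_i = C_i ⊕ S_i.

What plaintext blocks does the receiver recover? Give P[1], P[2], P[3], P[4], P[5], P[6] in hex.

P[1] = 0x5, P[2] = 0x9, P[3] = 0x6, P[4] = 0x8, P[5] = 0xD, P[6] = 0xB

Only C[3] changed, to 0xA. In CTR, a change in C_i flips the same bit in P_i only; the keystream is unaffected. Decrypting the received ciphertext:
P[1]: T = 0x2, S = E(K, T) = 0xA; 0xF ⊕ 0xA = 0x5.
P[2]: T = 0x3, S = E(K, T) = 0xB; 0x2 ⊕ 0xB = 0x9.
P[3]: T = 0x4, S = E(K, T) = 0xC; 0xA ⊕ 0xC = 0x6.
P[4]: T = 0x5, S = E(K, T) = 0xD; 0x5 ⊕ 0xD = 0x8.
P[5]: T = 0x6, S = E(K, T) = 0xE; 0x3 ⊕ 0xE = 0xD.
P[6]: T = 0x7, S = E(K, T) = 0xF; 0x4 ⊕ 0xF = 0xB.
Blocks that differ from the original plaintext: P[3].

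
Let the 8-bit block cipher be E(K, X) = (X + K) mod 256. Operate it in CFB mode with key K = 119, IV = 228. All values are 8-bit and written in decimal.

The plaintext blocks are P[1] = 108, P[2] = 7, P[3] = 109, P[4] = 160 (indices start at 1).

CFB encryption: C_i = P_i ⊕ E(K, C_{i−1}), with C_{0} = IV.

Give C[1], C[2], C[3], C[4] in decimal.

C[1]: E(K, 228) = 91; 108 ⊕ 91 = 55.
C[2]: E(K, 55) = 174; 7 ⊕ 174 = 169.
C[3]: E(K, 169) = 32; 109 ⊕ 32 = 77.
C[4]: E(K, 77) = 196; 160 ⊕ 196 = 100.

C[1] = 55, C[2] = 169, C[3] = 77, C[4] = 100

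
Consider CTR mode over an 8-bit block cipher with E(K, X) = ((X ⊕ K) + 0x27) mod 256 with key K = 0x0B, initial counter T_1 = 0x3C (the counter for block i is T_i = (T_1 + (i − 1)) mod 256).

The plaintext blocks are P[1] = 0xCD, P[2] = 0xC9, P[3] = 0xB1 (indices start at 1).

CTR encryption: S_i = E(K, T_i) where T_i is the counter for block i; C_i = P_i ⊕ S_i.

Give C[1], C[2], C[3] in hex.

C[1] = 0x93, C[2] = 0x94, C[3] = 0xED

C[1]: T = 0x3C, S = E(K, T) = 0x5E; 0xCD ⊕ 0x5E = 0x93.
C[2]: T = 0x3D, S = E(K, T) = 0x5D; 0xC9 ⊕ 0x5D = 0x94.
C[3]: T = 0x3E, S = E(K, T) = 0x5C; 0xB1 ⊕ 0x5C = 0xED.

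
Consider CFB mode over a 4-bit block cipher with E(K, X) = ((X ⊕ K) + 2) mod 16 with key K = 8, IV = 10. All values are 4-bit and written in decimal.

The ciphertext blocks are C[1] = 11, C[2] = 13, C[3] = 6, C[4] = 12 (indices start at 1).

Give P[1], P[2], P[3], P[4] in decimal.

CFB decryption: P_i = C_i ⊕ E(K, C_{i−1}), with C_{0} = IV.
P[1]: E(K, 10) = 4; 11 ⊕ 4 = 15.
P[2]: E(K, 11) = 5; 13 ⊕ 5 = 8.
P[3]: E(K, 13) = 7; 6 ⊕ 7 = 1.
P[4]: E(K, 6) = 0; 12 ⊕ 0 = 12.

P[1] = 15, P[2] = 8, P[3] = 1, P[4] = 12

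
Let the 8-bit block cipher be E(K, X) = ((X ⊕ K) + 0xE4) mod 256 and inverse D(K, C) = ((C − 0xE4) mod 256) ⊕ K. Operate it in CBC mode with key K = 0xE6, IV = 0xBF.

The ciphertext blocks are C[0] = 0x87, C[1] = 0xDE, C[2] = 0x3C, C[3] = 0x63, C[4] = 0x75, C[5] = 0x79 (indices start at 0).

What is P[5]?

P[5] = 0x06

CBC decryption: P_i = D(K, C_i) ⊕ C_{i−1}, with C_{−1} = IV.
P[5]: D(K, 0x79) = 0x73; 0x73 ⊕ 0x75 = 0x06.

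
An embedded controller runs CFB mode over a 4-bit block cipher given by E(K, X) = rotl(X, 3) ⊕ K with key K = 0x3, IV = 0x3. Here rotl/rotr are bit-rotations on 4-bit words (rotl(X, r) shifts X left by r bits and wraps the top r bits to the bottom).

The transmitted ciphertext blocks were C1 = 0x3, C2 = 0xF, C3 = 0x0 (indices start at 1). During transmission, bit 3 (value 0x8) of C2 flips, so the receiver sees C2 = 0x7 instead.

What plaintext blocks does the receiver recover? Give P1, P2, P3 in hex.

CFB decryption: P_i = C_i ⊕ E(K, C_{i−1}), with C_{0} = IV.
Only C2 changed, to 0x7. In CFB, a change in C_i flips the same bit in P_i and garbles P_{i+1}. Decrypting the received ciphertext:
P1: E(K, 0x3) = 0xA; 0x3 ⊕ 0xA = 0x9.
P2: E(K, 0x3) = 0xA; 0x7 ⊕ 0xA = 0xD.
P3: E(K, 0x7) = 0x8; 0x0 ⊕ 0x8 = 0x8.
Blocks that differ from the original plaintext: P2, P3.

P1 = 0x9, P2 = 0xD, P3 = 0x8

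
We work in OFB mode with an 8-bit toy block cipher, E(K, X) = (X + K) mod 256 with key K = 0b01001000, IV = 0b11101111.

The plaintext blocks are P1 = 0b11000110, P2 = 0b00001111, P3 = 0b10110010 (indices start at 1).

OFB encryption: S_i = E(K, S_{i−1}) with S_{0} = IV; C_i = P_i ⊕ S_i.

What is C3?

C3 = 0b01110101

C1: S = E(K, 0b11101111) = 0b00110111; 0b11000110 ⊕ 0b00110111 = 0b11110001.
C2: S = E(K, 0b00110111) = 0b01111111; 0b00001111 ⊕ 0b01111111 = 0b01110000.
C3: S = E(K, 0b01111111) = 0b11000111; 0b10110010 ⊕ 0b11000111 = 0b01110101.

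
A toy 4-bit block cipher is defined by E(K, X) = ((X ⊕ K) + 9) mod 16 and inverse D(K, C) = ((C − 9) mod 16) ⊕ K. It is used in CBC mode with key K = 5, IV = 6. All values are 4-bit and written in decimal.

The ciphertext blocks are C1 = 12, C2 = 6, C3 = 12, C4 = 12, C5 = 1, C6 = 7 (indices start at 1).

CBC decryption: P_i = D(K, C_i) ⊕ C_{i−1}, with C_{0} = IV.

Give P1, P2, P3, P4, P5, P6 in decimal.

P1 = 0, P2 = 4, P3 = 0, P4 = 10, P5 = 1, P6 = 10

P1: D(K, 12) = 6; 6 ⊕ 6 = 0.
P2: D(K, 6) = 8; 8 ⊕ 12 = 4.
P3: D(K, 12) = 6; 6 ⊕ 6 = 0.
P4: D(K, 12) = 6; 6 ⊕ 12 = 10.
P5: D(K, 1) = 13; 13 ⊕ 12 = 1.
P6: D(K, 7) = 11; 11 ⊕ 1 = 10.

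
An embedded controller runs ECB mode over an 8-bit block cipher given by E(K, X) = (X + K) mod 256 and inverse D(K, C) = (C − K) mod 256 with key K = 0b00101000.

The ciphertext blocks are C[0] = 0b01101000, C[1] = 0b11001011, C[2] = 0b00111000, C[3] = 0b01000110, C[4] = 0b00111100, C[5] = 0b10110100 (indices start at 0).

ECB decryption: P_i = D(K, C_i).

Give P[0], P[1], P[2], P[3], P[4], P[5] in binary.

P[0]: D(K, 0b01101000) = 0b01000000.
P[1]: D(K, 0b11001011) = 0b10100011.
P[2]: D(K, 0b00111000) = 0b00010000.
P[3]: D(K, 0b01000110) = 0b00011110.
P[4]: D(K, 0b00111100) = 0b00010100.
P[5]: D(K, 0b10110100) = 0b10001100.

P[0] = 0b01000000, P[1] = 0b10100011, P[2] = 0b00010000, P[3] = 0b00011110, P[4] = 0b00010100, P[5] = 0b10001100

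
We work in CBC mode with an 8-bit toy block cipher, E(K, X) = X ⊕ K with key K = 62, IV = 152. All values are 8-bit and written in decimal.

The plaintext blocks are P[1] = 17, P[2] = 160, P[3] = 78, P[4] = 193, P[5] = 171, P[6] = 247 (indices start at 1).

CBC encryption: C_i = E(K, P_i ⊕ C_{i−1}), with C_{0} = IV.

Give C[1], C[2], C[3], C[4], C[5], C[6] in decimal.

C[1]: P[1] ⊕ 152 = 137; E(K, 137) = 183.
C[2]: P[2] ⊕ 183 = 23; E(K, 23) = 41.
C[3]: P[3] ⊕ 41 = 103; E(K, 103) = 89.
C[4]: P[4] ⊕ 89 = 152; E(K, 152) = 166.
C[5]: P[5] ⊕ 166 = 13; E(K, 13) = 51.
C[6]: P[6] ⊕ 51 = 196; E(K, 196) = 250.

C[1] = 183, C[2] = 41, C[3] = 89, C[4] = 166, C[5] = 51, C[6] = 250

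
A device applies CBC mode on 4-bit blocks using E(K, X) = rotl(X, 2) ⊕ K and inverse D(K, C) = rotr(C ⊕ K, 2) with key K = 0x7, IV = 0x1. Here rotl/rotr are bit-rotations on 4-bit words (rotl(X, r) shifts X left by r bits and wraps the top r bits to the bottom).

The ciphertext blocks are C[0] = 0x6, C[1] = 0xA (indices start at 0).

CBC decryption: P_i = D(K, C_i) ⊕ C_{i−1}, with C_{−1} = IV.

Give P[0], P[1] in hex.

P[0] = 0x5, P[1] = 0x1

P[0]: D(K, 0x6) = 0x4; 0x4 ⊕ 0x1 = 0x5.
P[1]: D(K, 0xA) = 0x7; 0x7 ⊕ 0x6 = 0x1.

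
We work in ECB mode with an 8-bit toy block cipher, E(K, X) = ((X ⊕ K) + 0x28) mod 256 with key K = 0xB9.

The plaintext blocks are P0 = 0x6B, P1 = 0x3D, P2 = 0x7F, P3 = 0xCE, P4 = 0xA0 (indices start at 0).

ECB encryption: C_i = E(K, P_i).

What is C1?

C1: E(K, 0x3D) = 0xAC.

C1 = 0xAC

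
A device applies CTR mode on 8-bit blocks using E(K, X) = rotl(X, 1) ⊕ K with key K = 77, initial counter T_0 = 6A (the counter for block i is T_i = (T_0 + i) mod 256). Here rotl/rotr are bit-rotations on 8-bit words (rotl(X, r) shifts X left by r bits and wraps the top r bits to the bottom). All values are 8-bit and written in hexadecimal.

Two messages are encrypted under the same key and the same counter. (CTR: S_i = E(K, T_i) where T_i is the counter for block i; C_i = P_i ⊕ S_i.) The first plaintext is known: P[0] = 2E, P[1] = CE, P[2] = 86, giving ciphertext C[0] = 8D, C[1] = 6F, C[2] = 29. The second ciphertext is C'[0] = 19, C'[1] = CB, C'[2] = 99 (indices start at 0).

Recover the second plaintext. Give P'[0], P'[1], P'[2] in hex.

In CTR with a reused counter, both messages share the same keystream S_i, so C_i ⊕ C'_i = P_i ⊕ P'_i and thus P'_i = P_i ⊕ C_i ⊕ C'_i.
P'[0]: 2E ⊕ 8D ⊕ 19 = BA.
P'[1]: CE ⊕ 6F ⊕ CB = 6A.
P'[2]: 86 ⊕ 29 ⊕ 99 = 36.

P'[0] = BA, P'[1] = 6A, P'[2] = 36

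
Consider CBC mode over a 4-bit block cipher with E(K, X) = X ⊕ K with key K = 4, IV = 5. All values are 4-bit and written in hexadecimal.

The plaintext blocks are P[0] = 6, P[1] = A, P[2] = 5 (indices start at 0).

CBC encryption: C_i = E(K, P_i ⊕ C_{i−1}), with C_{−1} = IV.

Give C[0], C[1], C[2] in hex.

C[0] = 7, C[1] = 9, C[2] = 8

C[0]: P[0] ⊕ 5 = 3; E(K, 3) = 7.
C[1]: P[1] ⊕ 7 = D; E(K, D) = 9.
C[2]: P[2] ⊕ 9 = C; E(K, C) = 8.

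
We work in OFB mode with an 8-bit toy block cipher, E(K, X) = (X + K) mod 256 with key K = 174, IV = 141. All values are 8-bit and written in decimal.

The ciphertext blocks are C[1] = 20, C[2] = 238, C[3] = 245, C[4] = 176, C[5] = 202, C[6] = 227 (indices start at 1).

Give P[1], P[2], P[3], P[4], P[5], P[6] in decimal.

OFB decryption: S_i = E(K, S_{i−1}) with S_{0} = IV; P_i = C_i ⊕ S_i.
P[1]: S = E(K, 141) = 59; 20 ⊕ 59 = 47.
P[2]: S = E(K, 59) = 233; 238 ⊕ 233 = 7.
P[3]: S = E(K, 233) = 151; 245 ⊕ 151 = 98.
P[4]: S = E(K, 151) = 69; 176 ⊕ 69 = 245.
P[5]: S = E(K, 69) = 243; 202 ⊕ 243 = 57.
P[6]: S = E(K, 243) = 161; 227 ⊕ 161 = 66.

P[1] = 47, P[2] = 7, P[3] = 98, P[4] = 245, P[5] = 57, P[6] = 66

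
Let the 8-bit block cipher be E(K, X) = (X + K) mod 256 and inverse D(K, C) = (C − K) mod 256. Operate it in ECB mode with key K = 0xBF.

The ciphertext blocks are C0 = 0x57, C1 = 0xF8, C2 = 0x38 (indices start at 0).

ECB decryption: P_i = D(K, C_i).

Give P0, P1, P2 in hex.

P0 = 0x98, P1 = 0x39, P2 = 0x79

P0: D(K, 0x57) = 0x98.
P1: D(K, 0xF8) = 0x39.
P2: D(K, 0x38) = 0x79.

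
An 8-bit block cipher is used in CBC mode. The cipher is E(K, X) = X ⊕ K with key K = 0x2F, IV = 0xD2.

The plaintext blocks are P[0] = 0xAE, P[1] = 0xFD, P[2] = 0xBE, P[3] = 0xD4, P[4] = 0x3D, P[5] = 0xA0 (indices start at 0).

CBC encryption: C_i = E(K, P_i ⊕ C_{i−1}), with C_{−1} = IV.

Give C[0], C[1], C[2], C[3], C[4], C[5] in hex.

C[0] = 0x53, C[1] = 0x81, C[2] = 0x10, C[3] = 0xEB, C[4] = 0xF9, C[5] = 0x76

C[0]: P[0] ⊕ 0xD2 = 0x7C; E(K, 0x7C) = 0x53.
C[1]: P[1] ⊕ 0x53 = 0xAE; E(K, 0xAE) = 0x81.
C[2]: P[2] ⊕ 0x81 = 0x3F; E(K, 0x3F) = 0x10.
C[3]: P[3] ⊕ 0x10 = 0xC4; E(K, 0xC4) = 0xEB.
C[4]: P[4] ⊕ 0xEB = 0xD6; E(K, 0xD6) = 0xF9.
C[5]: P[5] ⊕ 0xF9 = 0x59; E(K, 0x59) = 0x76.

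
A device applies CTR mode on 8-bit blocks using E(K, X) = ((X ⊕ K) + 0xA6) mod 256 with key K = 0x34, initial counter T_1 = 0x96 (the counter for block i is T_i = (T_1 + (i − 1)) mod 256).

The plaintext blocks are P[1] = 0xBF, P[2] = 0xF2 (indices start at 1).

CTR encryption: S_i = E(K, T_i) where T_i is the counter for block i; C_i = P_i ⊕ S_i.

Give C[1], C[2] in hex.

C[1] = 0xF7, C[2] = 0xBB

C[1]: T = 0x96, S = E(K, T) = 0x48; 0xBF ⊕ 0x48 = 0xF7.
C[2]: T = 0x97, S = E(K, T) = 0x49; 0xF2 ⊕ 0x49 = 0xBB.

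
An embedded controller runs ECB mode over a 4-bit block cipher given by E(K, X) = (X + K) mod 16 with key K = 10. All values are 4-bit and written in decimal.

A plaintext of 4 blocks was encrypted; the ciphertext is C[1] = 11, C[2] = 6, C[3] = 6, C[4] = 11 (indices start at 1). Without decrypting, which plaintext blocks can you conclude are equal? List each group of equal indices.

ECB encrypts each block independently with the same key, so equal ciphertext blocks imply equal plaintext blocks.
C[1] = C[4] = 11, so P[1] = P[4].
C[2] = C[3] = 6, so P[2] = P[3].

P[1] = P[4]; P[2] = P[3]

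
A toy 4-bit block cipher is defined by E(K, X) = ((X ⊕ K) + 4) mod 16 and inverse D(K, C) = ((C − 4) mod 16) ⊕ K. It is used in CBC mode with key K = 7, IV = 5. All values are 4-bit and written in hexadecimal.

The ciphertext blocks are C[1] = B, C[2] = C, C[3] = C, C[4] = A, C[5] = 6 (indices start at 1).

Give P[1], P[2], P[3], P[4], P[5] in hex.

P[1] = 5, P[2] = 4, P[3] = 3, P[4] = D, P[5] = F

CBC decryption: P_i = D(K, C_i) ⊕ C_{i−1}, with C_{0} = IV.
P[1]: D(K, B) = 0; 0 ⊕ 5 = 5.
P[2]: D(K, C) = F; F ⊕ B = 4.
P[3]: D(K, C) = F; F ⊕ C = 3.
P[4]: D(K, A) = 1; 1 ⊕ C = D.
P[5]: D(K, 6) = 5; 5 ⊕ A = F.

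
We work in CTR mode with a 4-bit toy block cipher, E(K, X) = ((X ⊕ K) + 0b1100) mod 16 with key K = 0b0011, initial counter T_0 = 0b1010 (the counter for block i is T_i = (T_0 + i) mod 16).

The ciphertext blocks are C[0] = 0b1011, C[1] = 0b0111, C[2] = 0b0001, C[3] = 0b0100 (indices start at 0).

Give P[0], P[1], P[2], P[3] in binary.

P[0] = 0b1110, P[1] = 0b0011, P[2] = 0b1010, P[3] = 0b1110

CTR decryption: S_i = E(K, T_i) where T_i is the counter for block i; P_i = C_i ⊕ S_i.
P[0]: T = 0b1010, S = E(K, T) = 0b0101; 0b1011 ⊕ 0b0101 = 0b1110.
P[1]: T = 0b1011, S = E(K, T) = 0b0100; 0b0111 ⊕ 0b0100 = 0b0011.
P[2]: T = 0b1100, S = E(K, T) = 0b1011; 0b0001 ⊕ 0b1011 = 0b1010.
P[3]: T = 0b1101, S = E(K, T) = 0b1010; 0b0100 ⊕ 0b1010 = 0b1110.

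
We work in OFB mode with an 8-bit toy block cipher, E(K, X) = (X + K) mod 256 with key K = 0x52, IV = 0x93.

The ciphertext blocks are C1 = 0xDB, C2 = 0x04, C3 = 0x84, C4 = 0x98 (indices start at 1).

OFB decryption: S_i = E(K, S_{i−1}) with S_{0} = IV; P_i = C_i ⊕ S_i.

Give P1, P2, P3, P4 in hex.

P1 = 0x3E, P2 = 0x33, P3 = 0x0D, P4 = 0x43

P1: S = E(K, 0x93) = 0xE5; 0xDB ⊕ 0xE5 = 0x3E.
P2: S = E(K, 0xE5) = 0x37; 0x04 ⊕ 0x37 = 0x33.
P3: S = E(K, 0x37) = 0x89; 0x84 ⊕ 0x89 = 0x0D.
P4: S = E(K, 0x89) = 0xDB; 0x98 ⊕ 0xDB = 0x43.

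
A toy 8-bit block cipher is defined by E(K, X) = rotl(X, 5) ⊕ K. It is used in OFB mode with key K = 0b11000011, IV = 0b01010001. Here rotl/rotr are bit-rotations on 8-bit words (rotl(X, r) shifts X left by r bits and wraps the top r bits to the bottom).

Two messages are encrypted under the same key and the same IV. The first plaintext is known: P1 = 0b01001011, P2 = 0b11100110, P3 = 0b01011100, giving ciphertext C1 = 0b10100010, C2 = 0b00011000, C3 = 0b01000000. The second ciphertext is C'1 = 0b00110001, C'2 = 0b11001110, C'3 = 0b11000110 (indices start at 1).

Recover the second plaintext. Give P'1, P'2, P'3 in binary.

In OFB with a reused IV, both messages share the same keystream S_i, so C_i ⊕ C'_i = P_i ⊕ P'_i and thus P'_i = P_i ⊕ C_i ⊕ C'_i.
P'1: 0b01001011 ⊕ 0b10100010 ⊕ 0b00110001 = 0b11011000.
P'2: 0b11100110 ⊕ 0b00011000 ⊕ 0b11001110 = 0b00110000.
P'3: 0b01011100 ⊕ 0b01000000 ⊕ 0b11000110 = 0b11011010.

P'1 = 0b11011000, P'2 = 0b00110000, P'3 = 0b11011010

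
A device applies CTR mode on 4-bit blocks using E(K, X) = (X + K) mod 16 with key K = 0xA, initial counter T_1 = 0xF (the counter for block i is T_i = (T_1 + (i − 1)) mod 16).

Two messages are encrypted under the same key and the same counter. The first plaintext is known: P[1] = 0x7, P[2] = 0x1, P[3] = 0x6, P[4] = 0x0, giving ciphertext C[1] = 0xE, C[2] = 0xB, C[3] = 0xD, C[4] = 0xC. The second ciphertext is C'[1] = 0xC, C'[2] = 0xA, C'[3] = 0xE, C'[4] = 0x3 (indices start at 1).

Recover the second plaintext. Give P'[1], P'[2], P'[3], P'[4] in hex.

P'[1] = 0x5, P'[2] = 0x0, P'[3] = 0x5, P'[4] = 0xF

In CTR with a reused counter, both messages share the same keystream S_i, so C_i ⊕ C'_i = P_i ⊕ P'_i and thus P'_i = P_i ⊕ C_i ⊕ C'_i.
P'[1]: 0x7 ⊕ 0xE ⊕ 0xC = 0x5.
P'[2]: 0x1 ⊕ 0xB ⊕ 0xA = 0x0.
P'[3]: 0x6 ⊕ 0xD ⊕ 0xE = 0x5.
P'[4]: 0x0 ⊕ 0xC ⊕ 0x3 = 0xF.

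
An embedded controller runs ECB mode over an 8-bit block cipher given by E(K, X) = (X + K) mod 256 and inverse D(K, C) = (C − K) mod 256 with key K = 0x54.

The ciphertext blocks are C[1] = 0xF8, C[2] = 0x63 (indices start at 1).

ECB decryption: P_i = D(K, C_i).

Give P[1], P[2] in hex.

P[1] = 0xA4, P[2] = 0x0F

P[1]: D(K, 0xF8) = 0xA4.
P[2]: D(K, 0x63) = 0x0F.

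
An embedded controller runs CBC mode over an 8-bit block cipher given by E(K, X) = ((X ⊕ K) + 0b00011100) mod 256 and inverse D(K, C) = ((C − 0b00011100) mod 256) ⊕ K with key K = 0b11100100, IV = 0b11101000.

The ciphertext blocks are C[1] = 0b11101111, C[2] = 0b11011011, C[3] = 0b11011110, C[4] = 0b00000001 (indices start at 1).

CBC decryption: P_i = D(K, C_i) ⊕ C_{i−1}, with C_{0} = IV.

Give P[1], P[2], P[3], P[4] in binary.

P[1]: D(K, 0b11101111) = 0b00110111; 0b00110111 ⊕ 0b11101000 = 0b11011111.
P[2]: D(K, 0b11011011) = 0b01011011; 0b01011011 ⊕ 0b11101111 = 0b10110100.
P[3]: D(K, 0b11011110) = 0b00100110; 0b00100110 ⊕ 0b11011011 = 0b11111101.
P[4]: D(K, 0b00000001) = 0b00000001; 0b00000001 ⊕ 0b11011110 = 0b11011111.

P[1] = 0b11011111, P[2] = 0b10110100, P[3] = 0b11111101, P[4] = 0b11011111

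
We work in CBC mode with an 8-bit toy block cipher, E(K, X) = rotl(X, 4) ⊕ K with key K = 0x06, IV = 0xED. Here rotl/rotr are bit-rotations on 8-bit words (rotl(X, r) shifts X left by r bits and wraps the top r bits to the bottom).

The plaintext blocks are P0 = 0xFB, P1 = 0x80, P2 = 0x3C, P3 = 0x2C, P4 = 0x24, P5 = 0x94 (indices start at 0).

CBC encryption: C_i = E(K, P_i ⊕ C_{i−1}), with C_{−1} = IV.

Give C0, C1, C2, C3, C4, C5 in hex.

C0: P0 ⊕ 0xED = 0x16; E(K, 0x16) = 0x67.
C1: P1 ⊕ 0x67 = 0xE7; E(K, 0xE7) = 0x78.
C2: P2 ⊕ 0x78 = 0x44; E(K, 0x44) = 0x42.
C3: P3 ⊕ 0x42 = 0x6E; E(K, 0x6E) = 0xE0.
C4: P4 ⊕ 0xE0 = 0xC4; E(K, 0xC4) = 0x4A.
C5: P5 ⊕ 0x4A = 0xDE; E(K, 0xDE) = 0xEB.

C0 = 0x67, C1 = 0x78, C2 = 0x42, C3 = 0xE0, C4 = 0x4A, C5 = 0xEB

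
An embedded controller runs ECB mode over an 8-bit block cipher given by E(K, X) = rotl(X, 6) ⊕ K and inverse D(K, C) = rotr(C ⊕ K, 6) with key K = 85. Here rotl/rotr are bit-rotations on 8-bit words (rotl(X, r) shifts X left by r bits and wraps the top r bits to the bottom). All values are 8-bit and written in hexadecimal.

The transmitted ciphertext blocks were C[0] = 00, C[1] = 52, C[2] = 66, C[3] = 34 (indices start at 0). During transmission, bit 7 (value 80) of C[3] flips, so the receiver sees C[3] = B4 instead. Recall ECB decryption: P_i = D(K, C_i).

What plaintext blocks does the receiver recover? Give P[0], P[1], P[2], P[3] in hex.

Only C[3] changed, to B4. In ECB, a change in C_i affects only P_i. Decrypting the received ciphertext:
P[0]: D(K, 00) = 16.
P[1]: D(K, 52) = 5F.
P[2]: D(K, 66) = 8F.
P[3]: D(K, B4) = C4.
Blocks that differ from the original plaintext: P[3].

P[0] = 16, P[1] = 5F, P[2] = 8F, P[3] = C4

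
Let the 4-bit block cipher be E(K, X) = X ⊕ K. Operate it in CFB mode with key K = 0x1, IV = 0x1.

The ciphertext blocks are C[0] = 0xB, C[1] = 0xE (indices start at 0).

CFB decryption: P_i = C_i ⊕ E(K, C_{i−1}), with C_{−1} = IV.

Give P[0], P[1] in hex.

P[0]: E(K, 0x1) = 0x0; 0xB ⊕ 0x0 = 0xB.
P[1]: E(K, 0xB) = 0xA; 0xE ⊕ 0xA = 0x4.

P[0] = 0xB, P[1] = 0x4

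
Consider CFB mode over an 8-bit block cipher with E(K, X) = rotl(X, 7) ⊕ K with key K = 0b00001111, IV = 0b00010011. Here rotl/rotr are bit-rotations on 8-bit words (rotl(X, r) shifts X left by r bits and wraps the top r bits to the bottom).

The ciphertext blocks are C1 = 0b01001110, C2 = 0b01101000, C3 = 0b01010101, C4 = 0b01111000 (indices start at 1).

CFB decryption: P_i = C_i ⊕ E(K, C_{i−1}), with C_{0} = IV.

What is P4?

P4 = 0b11011101

P4: E(K, 0b01010101) = 0b10100101; 0b01111000 ⊕ 0b10100101 = 0b11011101.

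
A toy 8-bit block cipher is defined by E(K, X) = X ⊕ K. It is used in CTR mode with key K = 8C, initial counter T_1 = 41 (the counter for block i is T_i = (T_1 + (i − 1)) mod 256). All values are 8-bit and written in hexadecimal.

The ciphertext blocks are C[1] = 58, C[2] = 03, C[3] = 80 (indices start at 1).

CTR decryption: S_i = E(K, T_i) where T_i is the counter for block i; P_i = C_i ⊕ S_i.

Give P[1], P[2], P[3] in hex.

P[1] = 95, P[2] = CD, P[3] = 4F

P[1]: T = 41, S = E(K, T) = CD; 58 ⊕ CD = 95.
P[2]: T = 42, S = E(K, T) = CE; 03 ⊕ CE = CD.
P[3]: T = 43, S = E(K, T) = CF; 80 ⊕ CF = 4F.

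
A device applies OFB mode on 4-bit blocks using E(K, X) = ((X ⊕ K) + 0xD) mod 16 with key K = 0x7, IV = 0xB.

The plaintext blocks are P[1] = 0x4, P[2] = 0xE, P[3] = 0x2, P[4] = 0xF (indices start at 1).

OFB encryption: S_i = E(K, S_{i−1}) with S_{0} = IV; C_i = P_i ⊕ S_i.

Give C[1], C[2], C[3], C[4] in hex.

C[1] = 0xD, C[2] = 0x5, C[3] = 0xB, C[4] = 0x4

C[1]: S = E(K, 0xB) = 0x9; 0x4 ⊕ 0x9 = 0xD.
C[2]: S = E(K, 0x9) = 0xB; 0xE ⊕ 0xB = 0x5.
C[3]: S = E(K, 0xB) = 0x9; 0x2 ⊕ 0x9 = 0xB.
C[4]: S = E(K, 0x9) = 0xB; 0xF ⊕ 0xB = 0x4.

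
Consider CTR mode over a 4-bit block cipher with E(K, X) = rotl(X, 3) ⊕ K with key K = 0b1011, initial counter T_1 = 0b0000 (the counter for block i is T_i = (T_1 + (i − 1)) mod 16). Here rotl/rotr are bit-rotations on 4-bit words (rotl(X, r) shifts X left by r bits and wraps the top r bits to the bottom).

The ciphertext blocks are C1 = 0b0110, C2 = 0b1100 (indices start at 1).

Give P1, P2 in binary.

CTR decryption: S_i = E(K, T_i) where T_i is the counter for block i; P_i = C_i ⊕ S_i.
P1: T = 0b0000, S = E(K, T) = 0b1011; 0b0110 ⊕ 0b1011 = 0b1101.
P2: T = 0b0001, S = E(K, T) = 0b0011; 0b1100 ⊕ 0b0011 = 0b1111.

P1 = 0b1101, P2 = 0b1111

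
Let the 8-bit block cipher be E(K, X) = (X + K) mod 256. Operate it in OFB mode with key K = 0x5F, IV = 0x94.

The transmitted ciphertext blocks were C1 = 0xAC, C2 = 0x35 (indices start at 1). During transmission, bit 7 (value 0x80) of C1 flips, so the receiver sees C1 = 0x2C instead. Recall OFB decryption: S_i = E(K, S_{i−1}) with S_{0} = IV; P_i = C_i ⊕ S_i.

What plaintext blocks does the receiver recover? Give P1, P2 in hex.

Only C1 changed, to 0x2C. In OFB, a change in C_i flips the same bit in P_i only; the keystream is unaffected. Decrypting the received ciphertext:
P1: S = E(K, 0x94) = 0xF3; 0x2C ⊕ 0xF3 = 0xDF.
P2: S = E(K, 0xF3) = 0x52; 0x35 ⊕ 0x52 = 0x67.
Blocks that differ from the original plaintext: P1.

P1 = 0xDF, P2 = 0x67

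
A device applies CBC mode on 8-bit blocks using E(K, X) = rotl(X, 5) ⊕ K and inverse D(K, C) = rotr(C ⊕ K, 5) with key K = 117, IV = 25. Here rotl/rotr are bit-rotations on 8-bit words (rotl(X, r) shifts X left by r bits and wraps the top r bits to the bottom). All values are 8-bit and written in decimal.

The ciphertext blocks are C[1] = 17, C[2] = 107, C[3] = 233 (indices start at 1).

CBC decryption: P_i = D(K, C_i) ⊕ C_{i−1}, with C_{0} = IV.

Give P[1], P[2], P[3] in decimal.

P[1] = 58, P[2] = 225, P[3] = 143

P[1]: D(K, 17) = 35; 35 ⊕ 25 = 58.
P[2]: D(K, 107) = 240; 240 ⊕ 17 = 225.
P[3]: D(K, 233) = 228; 228 ⊕ 107 = 143.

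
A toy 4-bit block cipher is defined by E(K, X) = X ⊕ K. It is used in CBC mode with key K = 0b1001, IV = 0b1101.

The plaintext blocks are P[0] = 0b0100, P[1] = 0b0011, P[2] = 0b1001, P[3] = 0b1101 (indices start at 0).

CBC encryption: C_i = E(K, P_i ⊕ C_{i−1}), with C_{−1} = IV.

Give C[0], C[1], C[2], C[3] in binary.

C[0] = 0b0000, C[1] = 0b1010, C[2] = 0b1010, C[3] = 0b1110

C[0]: P[0] ⊕ 0b1101 = 0b1001; E(K, 0b1001) = 0b0000.
C[1]: P[1] ⊕ 0b0000 = 0b0011; E(K, 0b0011) = 0b1010.
C[2]: P[2] ⊕ 0b1010 = 0b0011; E(K, 0b0011) = 0b1010.
C[3]: P[3] ⊕ 0b1010 = 0b0111; E(K, 0b0111) = 0b1110.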